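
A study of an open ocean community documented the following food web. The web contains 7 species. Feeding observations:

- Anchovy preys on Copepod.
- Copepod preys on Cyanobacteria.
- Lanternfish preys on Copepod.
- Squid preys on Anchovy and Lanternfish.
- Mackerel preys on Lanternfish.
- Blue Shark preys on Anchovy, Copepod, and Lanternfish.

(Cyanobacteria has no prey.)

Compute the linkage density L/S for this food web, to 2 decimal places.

There are L = 9 links among S = 7 species.
L/S = 9/7 = 1.2857 ≈ 1.29.

L/S = 1.29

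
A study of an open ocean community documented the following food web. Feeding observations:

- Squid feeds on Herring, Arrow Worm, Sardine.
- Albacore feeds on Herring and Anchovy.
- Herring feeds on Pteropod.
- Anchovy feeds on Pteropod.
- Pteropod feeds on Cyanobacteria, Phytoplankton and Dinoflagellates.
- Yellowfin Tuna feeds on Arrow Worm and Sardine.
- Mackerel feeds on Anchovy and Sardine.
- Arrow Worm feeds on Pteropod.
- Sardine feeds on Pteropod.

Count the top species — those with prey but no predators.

4

Top species (has prey, but nothing eats it): Albacore, Mackerel, Squid, Yellowfin Tuna.
Count: 4.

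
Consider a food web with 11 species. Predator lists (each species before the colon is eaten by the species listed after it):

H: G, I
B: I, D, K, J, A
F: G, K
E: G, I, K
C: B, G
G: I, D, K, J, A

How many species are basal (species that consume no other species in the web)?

4

Basal species (no prey listed): C, H, F, E.
Count: 4.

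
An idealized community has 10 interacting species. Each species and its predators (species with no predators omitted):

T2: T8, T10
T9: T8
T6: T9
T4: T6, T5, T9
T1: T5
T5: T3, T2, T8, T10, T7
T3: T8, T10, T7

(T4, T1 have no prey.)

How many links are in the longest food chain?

One longest chain: T4 → T5 → T3 → T8.
It has 4 species and 3 links.

3 links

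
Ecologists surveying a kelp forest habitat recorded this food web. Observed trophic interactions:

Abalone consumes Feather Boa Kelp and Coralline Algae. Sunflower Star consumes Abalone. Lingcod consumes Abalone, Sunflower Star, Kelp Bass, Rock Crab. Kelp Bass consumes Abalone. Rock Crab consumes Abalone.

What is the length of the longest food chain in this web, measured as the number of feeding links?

3 links

One longest chain: Coralline Algae → Abalone → Kelp Bass → Lingcod.
It has 4 species and 3 links.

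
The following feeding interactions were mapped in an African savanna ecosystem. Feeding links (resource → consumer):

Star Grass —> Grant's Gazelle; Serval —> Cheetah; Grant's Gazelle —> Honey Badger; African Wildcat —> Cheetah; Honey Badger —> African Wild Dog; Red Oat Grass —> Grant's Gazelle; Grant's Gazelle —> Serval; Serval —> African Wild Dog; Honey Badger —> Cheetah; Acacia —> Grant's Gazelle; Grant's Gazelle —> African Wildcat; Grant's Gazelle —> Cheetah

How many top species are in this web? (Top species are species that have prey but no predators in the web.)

Top species (has prey, but nothing eats it): African Wild Dog, Cheetah.
Count: 2.

2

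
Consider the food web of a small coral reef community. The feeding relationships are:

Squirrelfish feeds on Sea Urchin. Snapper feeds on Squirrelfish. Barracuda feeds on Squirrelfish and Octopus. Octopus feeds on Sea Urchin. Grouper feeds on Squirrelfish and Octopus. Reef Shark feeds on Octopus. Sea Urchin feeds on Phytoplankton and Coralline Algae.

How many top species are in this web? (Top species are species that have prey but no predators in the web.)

4

Top species (has prey, but nothing eats it): Grouper, Barracuda, Reef Shark, Snapper.
Count: 4.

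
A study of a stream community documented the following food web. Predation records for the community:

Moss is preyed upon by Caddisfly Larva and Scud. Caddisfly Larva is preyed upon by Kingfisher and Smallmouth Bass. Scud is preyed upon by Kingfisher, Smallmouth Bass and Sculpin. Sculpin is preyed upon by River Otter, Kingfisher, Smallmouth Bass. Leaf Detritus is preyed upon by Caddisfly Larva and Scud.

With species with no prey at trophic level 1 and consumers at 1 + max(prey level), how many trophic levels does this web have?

Basal resources (level 1): Leaf Detritus, Moss.
Leaf Detritus → Scud → Sculpin → River Otter gives River Otter level 4.
No species has a prey at level 4, so no species reaches level 5.

4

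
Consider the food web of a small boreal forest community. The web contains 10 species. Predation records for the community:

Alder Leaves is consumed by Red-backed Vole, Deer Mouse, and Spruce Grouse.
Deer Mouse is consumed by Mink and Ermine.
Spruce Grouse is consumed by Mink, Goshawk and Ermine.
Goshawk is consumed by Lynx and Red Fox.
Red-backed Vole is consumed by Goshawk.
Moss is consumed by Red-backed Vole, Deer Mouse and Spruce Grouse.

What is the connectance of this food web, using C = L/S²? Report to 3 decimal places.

The web has S = 10 species and L = 14 feeding links.
C = L / S² = 14 / 100 = 0.1400 ≈ 0.140.

C = 0.140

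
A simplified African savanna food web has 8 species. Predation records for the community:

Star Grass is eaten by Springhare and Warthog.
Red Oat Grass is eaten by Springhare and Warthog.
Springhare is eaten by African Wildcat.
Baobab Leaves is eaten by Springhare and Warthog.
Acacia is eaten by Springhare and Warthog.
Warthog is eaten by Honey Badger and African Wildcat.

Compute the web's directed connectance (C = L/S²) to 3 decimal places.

The web has S = 8 species and L = 11 feeding links.
C = L / S² = 11 / 64 = 0.1719 ≈ 0.172.

C = 0.172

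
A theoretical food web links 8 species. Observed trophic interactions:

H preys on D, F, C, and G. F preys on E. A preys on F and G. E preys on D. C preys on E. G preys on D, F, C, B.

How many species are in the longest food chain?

One longest chain: D → E → F → G → A.
It has 5 species and 4 links.

5 species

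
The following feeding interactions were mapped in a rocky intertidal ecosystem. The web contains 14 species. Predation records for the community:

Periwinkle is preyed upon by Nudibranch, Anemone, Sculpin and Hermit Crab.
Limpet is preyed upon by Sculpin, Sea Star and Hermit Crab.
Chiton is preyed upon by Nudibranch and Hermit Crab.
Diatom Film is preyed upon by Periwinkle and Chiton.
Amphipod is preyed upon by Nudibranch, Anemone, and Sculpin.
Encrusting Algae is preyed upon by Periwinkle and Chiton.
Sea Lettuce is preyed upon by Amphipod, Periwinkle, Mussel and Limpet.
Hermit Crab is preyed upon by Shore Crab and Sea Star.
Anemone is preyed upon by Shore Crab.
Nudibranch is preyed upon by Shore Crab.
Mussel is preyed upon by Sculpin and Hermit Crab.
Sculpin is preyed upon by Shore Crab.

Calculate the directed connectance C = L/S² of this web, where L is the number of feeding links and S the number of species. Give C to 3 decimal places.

The web has S = 14 species and L = 27 feeding links.
C = L / S² = 27 / 196 = 0.1378 ≈ 0.138.

C = 0.138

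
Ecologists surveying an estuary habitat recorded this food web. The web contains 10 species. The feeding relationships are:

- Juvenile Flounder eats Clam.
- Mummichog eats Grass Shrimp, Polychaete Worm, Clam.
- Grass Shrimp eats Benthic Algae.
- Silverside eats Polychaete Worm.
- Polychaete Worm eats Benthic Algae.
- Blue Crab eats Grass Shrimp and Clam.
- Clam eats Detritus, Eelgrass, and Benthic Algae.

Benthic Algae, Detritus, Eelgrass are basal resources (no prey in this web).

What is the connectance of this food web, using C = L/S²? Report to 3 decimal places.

C = 0.120

The web has S = 10 species and L = 12 feeding links.
C = L / S² = 12 / 100 = 0.1200 ≈ 0.120.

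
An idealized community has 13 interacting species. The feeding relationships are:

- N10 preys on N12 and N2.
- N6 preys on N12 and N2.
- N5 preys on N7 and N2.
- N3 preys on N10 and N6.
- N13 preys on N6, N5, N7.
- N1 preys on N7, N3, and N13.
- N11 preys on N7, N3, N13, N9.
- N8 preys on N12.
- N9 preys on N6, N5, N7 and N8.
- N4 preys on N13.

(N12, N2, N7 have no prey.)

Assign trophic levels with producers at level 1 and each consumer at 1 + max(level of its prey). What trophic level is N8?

N12 is a producer → level 1.
N8 eats N12 → level 2.

Trophic level 2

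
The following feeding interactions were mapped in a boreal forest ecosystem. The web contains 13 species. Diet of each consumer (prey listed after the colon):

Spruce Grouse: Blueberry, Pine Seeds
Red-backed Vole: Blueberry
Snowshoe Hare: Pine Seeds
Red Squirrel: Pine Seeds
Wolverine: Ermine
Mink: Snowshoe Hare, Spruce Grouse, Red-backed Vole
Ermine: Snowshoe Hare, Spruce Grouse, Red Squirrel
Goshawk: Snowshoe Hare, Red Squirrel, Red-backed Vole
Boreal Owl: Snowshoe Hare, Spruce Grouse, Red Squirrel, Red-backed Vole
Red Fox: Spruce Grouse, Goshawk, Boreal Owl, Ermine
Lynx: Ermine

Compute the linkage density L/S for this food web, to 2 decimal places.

There are L = 24 links among S = 13 species.
L/S = 24/13 = 1.8462 ≈ 1.85.

L/S = 1.85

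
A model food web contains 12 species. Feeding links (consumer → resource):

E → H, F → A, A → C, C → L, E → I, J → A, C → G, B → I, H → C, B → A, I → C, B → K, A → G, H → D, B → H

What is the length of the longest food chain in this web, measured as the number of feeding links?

3 links

One longest chain: G → C → A → F.
It has 4 species and 3 links.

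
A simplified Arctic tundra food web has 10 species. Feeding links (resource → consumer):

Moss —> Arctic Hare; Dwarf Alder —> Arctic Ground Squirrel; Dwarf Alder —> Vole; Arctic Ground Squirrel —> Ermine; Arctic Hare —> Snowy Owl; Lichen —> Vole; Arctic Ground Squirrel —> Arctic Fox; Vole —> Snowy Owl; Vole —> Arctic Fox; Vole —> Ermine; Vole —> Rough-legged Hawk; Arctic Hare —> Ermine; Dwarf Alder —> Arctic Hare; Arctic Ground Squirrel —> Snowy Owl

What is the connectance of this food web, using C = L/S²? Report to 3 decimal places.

The web has S = 10 species and L = 14 feeding links.
C = L / S² = 14 / 100 = 0.1400 ≈ 0.140.

C = 0.140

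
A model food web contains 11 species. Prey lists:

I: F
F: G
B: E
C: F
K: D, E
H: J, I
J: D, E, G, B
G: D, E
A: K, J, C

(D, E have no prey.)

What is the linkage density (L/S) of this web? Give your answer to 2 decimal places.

L/S = 1.55

There are L = 17 links among S = 11 species.
L/S = 17/11 = 1.5455 ≈ 1.55.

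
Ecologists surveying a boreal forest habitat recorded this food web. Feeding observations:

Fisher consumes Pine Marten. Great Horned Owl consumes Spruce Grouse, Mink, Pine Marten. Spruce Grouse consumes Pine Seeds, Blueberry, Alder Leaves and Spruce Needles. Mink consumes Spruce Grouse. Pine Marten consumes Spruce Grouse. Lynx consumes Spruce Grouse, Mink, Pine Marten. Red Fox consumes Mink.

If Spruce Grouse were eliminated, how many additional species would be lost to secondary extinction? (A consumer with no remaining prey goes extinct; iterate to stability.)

Remove Spruce Grouse.
Round 1: Pine Marten (all prey gone), Mink (all prey gone) → extinct.
Round 2: Lynx (all prey gone), Red Fox (all prey gone), Great Horned Owl (all prey gone), Fisher (all prey gone) → extinct.
No further losses. Total secondary extinctions: 6.

6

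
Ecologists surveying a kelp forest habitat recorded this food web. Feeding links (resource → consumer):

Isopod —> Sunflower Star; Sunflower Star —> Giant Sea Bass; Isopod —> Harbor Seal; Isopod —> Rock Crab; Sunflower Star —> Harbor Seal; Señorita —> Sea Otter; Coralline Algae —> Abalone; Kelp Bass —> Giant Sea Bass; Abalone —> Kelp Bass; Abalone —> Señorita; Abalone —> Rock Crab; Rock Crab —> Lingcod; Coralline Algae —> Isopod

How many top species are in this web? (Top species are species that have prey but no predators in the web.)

4

Top species (has prey, but nothing eats it): Sea Otter, Giant Sea Bass, Harbor Seal, Lingcod.
Count: 4.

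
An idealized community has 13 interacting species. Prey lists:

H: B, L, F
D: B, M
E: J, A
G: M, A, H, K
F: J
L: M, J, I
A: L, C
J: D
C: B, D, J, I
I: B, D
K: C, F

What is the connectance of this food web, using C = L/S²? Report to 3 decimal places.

C = 0.154

The web has S = 13 species and L = 26 feeding links.
C = L / S² = 26 / 169 = 0.1538 ≈ 0.154.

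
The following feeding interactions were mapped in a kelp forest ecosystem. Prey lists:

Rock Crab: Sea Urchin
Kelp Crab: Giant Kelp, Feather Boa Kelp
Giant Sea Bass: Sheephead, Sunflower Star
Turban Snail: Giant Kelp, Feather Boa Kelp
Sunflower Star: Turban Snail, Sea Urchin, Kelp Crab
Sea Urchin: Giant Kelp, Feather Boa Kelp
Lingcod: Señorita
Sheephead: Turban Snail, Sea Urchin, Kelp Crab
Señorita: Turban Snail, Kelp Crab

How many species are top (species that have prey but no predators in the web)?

3

Top species (has prey, but nothing eats it): Rock Crab, Giant Sea Bass, Lingcod.
Count: 3.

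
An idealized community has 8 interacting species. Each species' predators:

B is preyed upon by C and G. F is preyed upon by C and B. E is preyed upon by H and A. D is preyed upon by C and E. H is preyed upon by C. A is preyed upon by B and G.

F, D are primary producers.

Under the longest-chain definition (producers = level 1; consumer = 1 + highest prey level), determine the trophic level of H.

Trophic level 3

D is a producer → level 1.
E eats D → level 2.
H eats E → level 3.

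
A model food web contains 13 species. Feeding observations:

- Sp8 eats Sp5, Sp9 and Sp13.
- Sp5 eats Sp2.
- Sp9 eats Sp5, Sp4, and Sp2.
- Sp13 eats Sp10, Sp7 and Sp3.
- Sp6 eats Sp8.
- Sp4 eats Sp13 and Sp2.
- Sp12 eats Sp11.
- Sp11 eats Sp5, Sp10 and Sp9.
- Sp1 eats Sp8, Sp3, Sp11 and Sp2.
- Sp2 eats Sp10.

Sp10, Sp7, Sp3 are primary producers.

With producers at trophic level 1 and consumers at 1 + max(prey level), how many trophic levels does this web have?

Producers (level 1): Sp10, Sp7, Sp3.
Sp10 → Sp2 → Sp4 → Sp9 → Sp11 → Sp1 gives Sp1 level 6.
No species has a prey at level 6, so no species reaches level 7.

6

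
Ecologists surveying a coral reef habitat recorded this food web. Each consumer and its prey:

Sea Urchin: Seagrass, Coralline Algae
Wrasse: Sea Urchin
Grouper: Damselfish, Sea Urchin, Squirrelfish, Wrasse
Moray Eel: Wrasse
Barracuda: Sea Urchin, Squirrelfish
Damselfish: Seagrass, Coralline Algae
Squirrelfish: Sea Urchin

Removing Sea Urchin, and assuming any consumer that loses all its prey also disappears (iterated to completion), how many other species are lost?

Remove Sea Urchin.
Round 1: Squirrelfish (all prey gone), Wrasse (all prey gone) → extinct.
Round 2: Barracuda (all prey gone), Moray Eel (all prey gone) → extinct.
No further losses. Total secondary extinctions: 4.

4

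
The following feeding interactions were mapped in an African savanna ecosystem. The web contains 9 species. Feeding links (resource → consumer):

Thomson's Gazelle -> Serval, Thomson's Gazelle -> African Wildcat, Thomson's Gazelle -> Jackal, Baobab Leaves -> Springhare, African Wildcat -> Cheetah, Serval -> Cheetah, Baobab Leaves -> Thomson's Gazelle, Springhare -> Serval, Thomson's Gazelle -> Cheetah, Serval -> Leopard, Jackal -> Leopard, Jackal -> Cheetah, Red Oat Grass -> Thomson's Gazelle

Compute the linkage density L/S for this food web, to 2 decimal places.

There are L = 13 links among S = 9 species.
L/S = 13/9 = 1.4444 ≈ 1.44.

L/S = 1.44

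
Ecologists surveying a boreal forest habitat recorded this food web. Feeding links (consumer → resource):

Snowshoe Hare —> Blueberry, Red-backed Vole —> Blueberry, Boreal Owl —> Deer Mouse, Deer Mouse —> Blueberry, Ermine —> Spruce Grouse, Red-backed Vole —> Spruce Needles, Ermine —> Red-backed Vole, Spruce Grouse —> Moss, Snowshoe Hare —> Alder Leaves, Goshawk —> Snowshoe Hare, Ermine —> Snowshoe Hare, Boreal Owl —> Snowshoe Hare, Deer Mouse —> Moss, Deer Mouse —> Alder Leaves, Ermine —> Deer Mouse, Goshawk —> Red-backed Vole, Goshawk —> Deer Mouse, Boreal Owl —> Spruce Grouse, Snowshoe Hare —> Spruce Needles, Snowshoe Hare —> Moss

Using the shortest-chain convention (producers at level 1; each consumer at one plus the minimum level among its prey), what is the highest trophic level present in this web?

3

Producers (level 1): Blueberry, Spruce Needles, Alder Leaves, Moss.
Following each consumer down to its lowest-level prey: Moss → Spruce Grouse → Ermine (levels 1 through 3).
All prey of Ermine (Spruce Grouse 2, Snowshoe Hare 2, Red-backed Vole 2, Deer Mouse 2) are at level 2 or above, so Ermine is at level 1 + 2 = 3.
Every consumer has at least one prey at level 2 or below, so none exceeds level 3.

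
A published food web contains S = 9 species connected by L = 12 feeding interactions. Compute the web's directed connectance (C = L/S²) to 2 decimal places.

C = 0.15

The web has S = 9 species and L = 12 feeding links.
C = L / S² = 12 / 81 = 0.1481 ≈ 0.15.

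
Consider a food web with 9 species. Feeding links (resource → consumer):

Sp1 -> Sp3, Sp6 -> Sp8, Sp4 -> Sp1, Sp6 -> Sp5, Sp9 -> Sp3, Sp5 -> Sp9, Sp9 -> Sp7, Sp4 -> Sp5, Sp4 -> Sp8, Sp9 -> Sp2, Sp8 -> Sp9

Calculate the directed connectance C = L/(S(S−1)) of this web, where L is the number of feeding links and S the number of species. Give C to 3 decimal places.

The web has S = 9 species and L = 11 feeding links.
C = L / (S(S−1)) = 11 / 72 = 0.1528 ≈ 0.153.

C = 0.153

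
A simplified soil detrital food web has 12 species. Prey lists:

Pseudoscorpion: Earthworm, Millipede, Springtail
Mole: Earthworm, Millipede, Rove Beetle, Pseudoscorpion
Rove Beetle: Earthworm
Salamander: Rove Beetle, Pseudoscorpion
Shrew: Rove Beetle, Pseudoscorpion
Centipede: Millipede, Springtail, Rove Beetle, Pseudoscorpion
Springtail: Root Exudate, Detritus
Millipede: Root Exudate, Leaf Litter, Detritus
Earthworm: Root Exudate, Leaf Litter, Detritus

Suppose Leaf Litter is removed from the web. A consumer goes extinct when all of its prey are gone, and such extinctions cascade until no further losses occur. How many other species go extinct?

Remove Leaf Litter.
Every predator of it retains at least one other prey: Earthworm still has Root Exudate, Detritus; Millipede still has Root Exudate, Detritus.
No consumer loses all prey, so no secondary extinctions occur.

0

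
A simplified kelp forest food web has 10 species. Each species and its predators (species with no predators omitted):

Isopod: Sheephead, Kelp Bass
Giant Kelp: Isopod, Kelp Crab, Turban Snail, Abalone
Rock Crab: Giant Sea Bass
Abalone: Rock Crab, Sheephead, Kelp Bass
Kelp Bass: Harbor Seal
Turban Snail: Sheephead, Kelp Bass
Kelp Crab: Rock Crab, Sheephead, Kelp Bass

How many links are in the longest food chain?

One longest chain: Giant Kelp → Isopod → Kelp Bass → Harbor Seal.
It has 4 species and 3 links.

3 links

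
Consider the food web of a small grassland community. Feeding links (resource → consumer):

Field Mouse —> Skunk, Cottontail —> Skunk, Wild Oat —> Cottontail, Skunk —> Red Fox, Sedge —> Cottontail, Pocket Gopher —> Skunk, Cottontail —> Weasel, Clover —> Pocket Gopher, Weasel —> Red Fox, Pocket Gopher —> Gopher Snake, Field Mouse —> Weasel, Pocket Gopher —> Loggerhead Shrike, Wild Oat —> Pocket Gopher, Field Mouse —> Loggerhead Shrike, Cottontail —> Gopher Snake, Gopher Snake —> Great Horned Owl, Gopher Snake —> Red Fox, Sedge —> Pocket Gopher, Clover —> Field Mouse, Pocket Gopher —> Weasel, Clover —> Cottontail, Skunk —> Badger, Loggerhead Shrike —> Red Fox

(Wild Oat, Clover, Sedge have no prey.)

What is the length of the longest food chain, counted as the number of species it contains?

4 species

One longest chain: Clover → Field Mouse → Skunk → Badger.
It has 4 species and 3 links.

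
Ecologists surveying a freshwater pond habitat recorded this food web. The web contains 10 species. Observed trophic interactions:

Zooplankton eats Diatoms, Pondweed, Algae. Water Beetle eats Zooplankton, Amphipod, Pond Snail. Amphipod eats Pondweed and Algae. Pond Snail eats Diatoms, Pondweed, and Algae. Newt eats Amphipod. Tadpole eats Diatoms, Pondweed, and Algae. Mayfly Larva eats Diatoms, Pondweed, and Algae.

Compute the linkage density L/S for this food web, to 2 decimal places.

L/S = 1.80

There are L = 18 links among S = 10 species.
L/S = 18/10 = 1.8000 ≈ 1.80.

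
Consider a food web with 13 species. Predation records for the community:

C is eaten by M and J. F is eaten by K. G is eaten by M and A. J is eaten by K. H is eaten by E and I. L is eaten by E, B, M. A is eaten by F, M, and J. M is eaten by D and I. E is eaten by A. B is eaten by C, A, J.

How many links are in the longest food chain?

One longest chain: L → B → A → M → D.
It has 5 species and 4 links.

4 links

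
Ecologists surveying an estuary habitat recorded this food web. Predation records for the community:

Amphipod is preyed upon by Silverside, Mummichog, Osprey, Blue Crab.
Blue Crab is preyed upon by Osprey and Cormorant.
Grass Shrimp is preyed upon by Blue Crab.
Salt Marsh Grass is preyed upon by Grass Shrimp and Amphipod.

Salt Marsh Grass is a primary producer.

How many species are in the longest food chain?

4 species

One longest chain: Salt Marsh Grass → Amphipod → Blue Crab → Cormorant.
It has 4 species and 3 links.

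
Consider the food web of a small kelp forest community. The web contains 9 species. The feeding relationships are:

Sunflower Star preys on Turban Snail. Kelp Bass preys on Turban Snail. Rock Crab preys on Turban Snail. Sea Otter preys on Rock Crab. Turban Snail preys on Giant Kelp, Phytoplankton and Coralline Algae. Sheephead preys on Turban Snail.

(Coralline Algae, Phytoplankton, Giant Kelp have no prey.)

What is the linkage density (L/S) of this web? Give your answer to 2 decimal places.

L/S = 0.89

There are L = 8 links among S = 9 species.
L/S = 8/9 = 0.8889 ≈ 0.89.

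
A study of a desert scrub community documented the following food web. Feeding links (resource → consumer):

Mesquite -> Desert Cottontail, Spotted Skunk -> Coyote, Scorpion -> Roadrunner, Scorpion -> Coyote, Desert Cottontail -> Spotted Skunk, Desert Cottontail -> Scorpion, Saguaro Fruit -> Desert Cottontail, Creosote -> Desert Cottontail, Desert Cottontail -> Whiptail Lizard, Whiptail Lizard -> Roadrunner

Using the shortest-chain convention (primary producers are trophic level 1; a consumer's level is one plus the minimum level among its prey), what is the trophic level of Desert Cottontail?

Mesquite is a producer → level 1.
Desert Cottontail eats Mesquite → level 2.

Trophic level 2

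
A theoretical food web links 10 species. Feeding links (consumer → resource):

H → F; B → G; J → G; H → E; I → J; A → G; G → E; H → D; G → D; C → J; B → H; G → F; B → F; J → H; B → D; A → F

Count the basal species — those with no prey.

Basal species (no prey listed): E, D, F.
Count: 3.

3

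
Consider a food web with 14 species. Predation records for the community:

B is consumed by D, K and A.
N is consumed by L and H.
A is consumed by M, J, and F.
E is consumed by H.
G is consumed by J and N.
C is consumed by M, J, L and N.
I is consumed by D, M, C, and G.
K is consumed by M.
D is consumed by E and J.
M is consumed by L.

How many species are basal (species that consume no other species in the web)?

2

Basal species (no prey listed): I, B.
Count: 2.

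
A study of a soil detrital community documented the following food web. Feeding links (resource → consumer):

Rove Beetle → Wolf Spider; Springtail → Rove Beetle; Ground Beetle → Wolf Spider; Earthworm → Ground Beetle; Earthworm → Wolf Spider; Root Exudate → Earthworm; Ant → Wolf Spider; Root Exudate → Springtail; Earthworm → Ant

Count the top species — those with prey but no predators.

Top species (has prey, but nothing eats it): Wolf Spider.
Count: 1.

1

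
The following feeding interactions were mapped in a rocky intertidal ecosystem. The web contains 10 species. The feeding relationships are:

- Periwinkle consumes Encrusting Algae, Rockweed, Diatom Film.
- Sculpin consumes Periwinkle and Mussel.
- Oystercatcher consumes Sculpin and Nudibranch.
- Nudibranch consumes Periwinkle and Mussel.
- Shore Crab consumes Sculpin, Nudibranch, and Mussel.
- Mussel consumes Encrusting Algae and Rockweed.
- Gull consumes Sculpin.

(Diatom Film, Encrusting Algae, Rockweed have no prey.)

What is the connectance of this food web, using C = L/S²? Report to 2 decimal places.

The web has S = 10 species and L = 15 feeding links.
C = L / S² = 15 / 100 = 0.1500 ≈ 0.15.

C = 0.15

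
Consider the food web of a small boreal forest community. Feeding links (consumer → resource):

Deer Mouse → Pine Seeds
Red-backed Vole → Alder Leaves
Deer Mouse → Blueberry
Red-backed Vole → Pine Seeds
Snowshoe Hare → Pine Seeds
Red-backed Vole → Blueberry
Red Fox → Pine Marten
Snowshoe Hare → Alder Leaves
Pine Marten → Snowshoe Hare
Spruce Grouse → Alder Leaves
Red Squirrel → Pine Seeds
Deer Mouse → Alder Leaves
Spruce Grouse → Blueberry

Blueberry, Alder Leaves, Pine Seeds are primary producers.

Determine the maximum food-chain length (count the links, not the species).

One longest chain: Alder Leaves → Snowshoe Hare → Pine Marten → Red Fox.
It has 4 species and 3 links.

3 links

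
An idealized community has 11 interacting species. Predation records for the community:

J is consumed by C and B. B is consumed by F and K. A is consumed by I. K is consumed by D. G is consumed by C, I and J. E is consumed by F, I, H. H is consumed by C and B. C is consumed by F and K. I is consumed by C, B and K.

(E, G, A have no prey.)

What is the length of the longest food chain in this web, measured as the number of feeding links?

One longest chain: E → I → C → K → D.
It has 5 species and 4 links.

4 links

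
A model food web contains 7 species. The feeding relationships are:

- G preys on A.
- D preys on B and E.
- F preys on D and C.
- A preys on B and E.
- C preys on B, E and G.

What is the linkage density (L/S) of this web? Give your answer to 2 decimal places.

There are L = 10 links among S = 7 species.
L/S = 10/7 = 1.4286 ≈ 1.43.

L/S = 1.43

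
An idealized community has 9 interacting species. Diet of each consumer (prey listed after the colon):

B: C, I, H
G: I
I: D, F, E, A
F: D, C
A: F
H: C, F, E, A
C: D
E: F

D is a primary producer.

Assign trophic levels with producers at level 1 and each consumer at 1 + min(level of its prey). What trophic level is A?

Trophic level 3

D is a producer → level 1.
F eats D → level 2.
A eats F → level 3.
No prey of A is below level 2, so 3 is the minimum.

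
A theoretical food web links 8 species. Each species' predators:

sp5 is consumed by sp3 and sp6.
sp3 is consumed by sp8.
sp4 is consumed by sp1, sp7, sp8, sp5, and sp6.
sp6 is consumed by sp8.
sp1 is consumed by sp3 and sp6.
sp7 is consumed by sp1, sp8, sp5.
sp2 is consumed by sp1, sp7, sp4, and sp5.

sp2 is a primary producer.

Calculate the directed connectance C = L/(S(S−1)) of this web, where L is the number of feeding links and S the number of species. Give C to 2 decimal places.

C = 0.32

The web has S = 8 species and L = 18 feeding links.
C = L / (S(S−1)) = 18 / 56 = 0.3214 ≈ 0.32.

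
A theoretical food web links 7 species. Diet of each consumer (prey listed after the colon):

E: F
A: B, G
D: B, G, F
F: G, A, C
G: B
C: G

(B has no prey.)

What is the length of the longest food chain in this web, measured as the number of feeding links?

One longest chain: B → G → A → F → E.
It has 5 species and 4 links.

4 links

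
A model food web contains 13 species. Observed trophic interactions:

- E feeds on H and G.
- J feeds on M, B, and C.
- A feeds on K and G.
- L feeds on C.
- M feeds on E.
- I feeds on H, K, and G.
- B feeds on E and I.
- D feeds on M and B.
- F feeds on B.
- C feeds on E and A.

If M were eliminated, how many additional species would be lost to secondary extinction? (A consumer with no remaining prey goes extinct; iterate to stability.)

Remove M.
Every predator of it retains at least one other prey: J still has B, C; D still has B.
No consumer loses all prey, so no secondary extinctions occur.

0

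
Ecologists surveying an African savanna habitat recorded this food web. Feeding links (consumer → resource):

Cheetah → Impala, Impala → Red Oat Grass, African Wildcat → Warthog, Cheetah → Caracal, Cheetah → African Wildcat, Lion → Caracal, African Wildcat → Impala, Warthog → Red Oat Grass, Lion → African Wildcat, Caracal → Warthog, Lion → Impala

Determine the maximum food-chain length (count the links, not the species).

3 links

One longest chain: Red Oat Grass → Warthog → Caracal → Lion.
It has 4 species and 3 links.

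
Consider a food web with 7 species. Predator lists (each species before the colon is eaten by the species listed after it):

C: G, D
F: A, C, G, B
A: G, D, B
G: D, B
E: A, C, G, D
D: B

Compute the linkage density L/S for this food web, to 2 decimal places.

L/S = 2.29

There are L = 16 links among S = 7 species.
L/S = 16/7 = 2.2857 ≈ 2.29.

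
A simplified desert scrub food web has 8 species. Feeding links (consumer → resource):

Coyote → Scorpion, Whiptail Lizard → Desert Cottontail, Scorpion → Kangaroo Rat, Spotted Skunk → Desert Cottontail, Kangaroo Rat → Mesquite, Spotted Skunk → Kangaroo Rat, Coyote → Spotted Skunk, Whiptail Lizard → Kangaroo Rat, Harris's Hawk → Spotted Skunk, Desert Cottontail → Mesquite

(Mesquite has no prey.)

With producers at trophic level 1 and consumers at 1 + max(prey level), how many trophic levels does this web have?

4

Producers (level 1): Mesquite.
Mesquite → Kangaroo Rat → Scorpion → Coyote gives Coyote level 4.
No species has a prey at level 4, so no species reaches level 5.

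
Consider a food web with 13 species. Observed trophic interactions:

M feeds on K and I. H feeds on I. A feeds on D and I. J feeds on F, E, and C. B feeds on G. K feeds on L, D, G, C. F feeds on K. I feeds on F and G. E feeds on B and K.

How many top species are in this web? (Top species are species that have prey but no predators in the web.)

4

Top species (has prey, but nothing eats it): J, H, A, M.
Count: 4.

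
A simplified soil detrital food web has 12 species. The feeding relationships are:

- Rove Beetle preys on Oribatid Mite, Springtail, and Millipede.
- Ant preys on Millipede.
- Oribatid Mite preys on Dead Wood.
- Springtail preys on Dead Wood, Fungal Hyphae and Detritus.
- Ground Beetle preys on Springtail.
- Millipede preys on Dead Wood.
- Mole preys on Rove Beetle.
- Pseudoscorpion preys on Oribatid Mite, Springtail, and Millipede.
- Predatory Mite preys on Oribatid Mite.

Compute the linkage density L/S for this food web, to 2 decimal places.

L/S = 1.25

There are L = 15 links among S = 12 species.
L/S = 15/12 = 1.2500 ≈ 1.25.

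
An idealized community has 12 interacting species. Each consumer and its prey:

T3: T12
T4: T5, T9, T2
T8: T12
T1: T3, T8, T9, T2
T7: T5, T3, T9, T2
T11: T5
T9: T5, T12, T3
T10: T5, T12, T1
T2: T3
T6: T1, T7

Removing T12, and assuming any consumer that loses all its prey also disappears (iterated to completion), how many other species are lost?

3

Remove T12.
Round 1: T3 (all prey gone), T8 (all prey gone) → extinct.
Round 2: T2 (all prey gone) → extinct.
No further losses. Total secondary extinctions: 3.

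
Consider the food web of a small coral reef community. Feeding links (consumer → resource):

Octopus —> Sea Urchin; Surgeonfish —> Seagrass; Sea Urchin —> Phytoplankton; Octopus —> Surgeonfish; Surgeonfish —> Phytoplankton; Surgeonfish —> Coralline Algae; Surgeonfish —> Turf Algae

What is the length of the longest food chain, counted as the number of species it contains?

3 species

One longest chain: Phytoplankton → Surgeonfish → Octopus.
It has 3 species and 2 links.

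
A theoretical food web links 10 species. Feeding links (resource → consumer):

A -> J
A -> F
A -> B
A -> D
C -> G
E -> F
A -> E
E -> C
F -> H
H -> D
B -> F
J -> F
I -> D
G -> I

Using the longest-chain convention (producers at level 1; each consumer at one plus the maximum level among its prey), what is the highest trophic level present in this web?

6

Producers (level 1): A.
A → E → C → G → I → D gives D level 6.
No species has a prey at level 6, so no species reaches level 7.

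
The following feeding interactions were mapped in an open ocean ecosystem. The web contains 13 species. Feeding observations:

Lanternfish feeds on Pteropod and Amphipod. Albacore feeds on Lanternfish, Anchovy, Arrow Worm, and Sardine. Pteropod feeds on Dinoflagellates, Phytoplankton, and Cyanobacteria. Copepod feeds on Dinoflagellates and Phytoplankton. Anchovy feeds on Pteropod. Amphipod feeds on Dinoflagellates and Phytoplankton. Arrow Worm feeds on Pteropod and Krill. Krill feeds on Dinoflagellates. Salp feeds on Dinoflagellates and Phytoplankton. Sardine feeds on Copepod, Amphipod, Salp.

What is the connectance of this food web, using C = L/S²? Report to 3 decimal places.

C = 0.130

The web has S = 13 species and L = 22 feeding links.
C = L / S² = 22 / 169 = 0.1302 ≈ 0.130.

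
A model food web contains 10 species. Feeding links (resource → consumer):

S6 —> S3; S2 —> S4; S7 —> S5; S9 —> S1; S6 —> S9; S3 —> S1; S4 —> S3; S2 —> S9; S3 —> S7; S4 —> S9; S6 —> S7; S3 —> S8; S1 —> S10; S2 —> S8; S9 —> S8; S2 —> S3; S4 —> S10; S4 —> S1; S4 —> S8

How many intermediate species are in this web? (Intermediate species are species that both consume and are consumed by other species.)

Intermediate species (has both prey and predators): S4, S3, S9, S7, S1.
Count: 5.

5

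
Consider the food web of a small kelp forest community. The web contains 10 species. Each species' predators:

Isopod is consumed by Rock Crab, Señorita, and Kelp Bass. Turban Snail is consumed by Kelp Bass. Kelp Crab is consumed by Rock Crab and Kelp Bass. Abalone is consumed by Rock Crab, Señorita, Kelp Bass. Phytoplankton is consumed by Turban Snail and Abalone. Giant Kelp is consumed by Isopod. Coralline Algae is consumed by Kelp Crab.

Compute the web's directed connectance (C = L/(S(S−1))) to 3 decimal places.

The web has S = 10 species and L = 13 feeding links.
C = L / (S(S−1)) = 13 / 90 = 0.1444 ≈ 0.144.

C = 0.144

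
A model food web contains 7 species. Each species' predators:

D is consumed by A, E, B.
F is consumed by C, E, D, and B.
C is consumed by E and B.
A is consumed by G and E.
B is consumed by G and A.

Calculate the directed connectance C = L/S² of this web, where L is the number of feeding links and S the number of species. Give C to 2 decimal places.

The web has S = 7 species and L = 13 feeding links.
C = L / S² = 13 / 49 = 0.2653 ≈ 0.27.

C = 0.27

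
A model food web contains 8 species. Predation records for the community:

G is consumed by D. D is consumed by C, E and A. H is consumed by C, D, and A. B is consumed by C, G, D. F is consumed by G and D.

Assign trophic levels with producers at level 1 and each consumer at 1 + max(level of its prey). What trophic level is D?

B is a producer → level 1.
G eats B (level 1); other prey at levels: F 1 → level 2.
D eats G (level 2); other prey at levels: H 1, B 1, F 1 → level 3.

Trophic level 3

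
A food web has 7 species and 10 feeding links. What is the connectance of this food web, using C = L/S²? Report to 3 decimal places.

The web has S = 7 species and L = 10 feeding links.
C = L / S² = 10 / 49 = 0.2041 ≈ 0.204.

C = 0.204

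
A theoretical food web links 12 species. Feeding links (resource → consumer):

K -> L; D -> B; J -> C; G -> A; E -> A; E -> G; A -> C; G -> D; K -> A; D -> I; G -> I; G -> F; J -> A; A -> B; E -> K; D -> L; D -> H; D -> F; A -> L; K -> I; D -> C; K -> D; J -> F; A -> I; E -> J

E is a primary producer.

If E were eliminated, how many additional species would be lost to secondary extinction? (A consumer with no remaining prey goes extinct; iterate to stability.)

11

Remove E.
Round 1: K (all prey gone), G (all prey gone), J (all prey gone) → extinct.
Round 2: A (all prey gone), D (all prey gone) → extinct.
Round 3: B (all prey gone), C (all prey gone), F (all prey gone), I (all prey gone), H (all prey gone), L (all prey gone) → extinct.
No further losses. Total secondary extinctions: 11.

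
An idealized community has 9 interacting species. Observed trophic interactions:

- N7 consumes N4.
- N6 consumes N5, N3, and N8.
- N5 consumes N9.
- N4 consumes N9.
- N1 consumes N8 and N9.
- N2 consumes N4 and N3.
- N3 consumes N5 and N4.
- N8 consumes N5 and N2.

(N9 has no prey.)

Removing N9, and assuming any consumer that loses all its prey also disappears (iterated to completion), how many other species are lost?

8

Remove N9.
Round 1: N5 (all prey gone), N4 (all prey gone) → extinct.
Round 2: N7 (all prey gone), N3 (all prey gone) → extinct.
Round 3: N2 (all prey gone) → extinct.
Round 4: N8 (all prey gone) → extinct.
Round 5: N6 (all prey gone), N1 (all prey gone) → extinct.
No further losses. Total secondary extinctions: 8.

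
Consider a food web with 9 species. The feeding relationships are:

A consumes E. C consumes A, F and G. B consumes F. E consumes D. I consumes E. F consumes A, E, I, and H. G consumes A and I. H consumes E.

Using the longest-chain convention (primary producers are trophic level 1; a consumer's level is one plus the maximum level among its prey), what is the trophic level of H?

D is a producer → level 1.
E eats D → level 2.
H eats E → level 3.

Trophic level 3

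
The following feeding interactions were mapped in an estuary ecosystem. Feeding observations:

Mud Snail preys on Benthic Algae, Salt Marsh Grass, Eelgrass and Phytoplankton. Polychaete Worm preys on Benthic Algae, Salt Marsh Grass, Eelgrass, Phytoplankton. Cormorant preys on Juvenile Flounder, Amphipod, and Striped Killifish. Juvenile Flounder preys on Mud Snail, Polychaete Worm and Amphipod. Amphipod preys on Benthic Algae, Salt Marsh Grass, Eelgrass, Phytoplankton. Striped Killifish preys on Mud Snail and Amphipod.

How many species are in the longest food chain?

4 species

One longest chain: Salt Marsh Grass → Amphipod → Juvenile Flounder → Cormorant.
It has 4 species and 3 links.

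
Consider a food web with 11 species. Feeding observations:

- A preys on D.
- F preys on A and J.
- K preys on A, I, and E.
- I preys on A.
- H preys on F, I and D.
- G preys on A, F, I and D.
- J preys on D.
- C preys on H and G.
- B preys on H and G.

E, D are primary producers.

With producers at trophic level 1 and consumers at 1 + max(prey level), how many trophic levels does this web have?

5

Producers (level 1): E, D.
D → A → I → H → C gives C level 5.
No species has a prey at level 5, so no species reaches level 6.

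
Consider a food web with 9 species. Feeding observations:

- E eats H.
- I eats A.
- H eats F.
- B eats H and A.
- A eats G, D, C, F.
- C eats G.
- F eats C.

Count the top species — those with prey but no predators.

Top species (has prey, but nothing eats it): I, B, E.
Count: 3.

3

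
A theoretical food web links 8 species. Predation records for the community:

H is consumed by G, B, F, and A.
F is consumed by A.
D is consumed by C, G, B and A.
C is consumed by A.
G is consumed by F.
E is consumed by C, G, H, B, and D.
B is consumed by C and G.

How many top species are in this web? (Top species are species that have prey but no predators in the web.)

1

Top species (has prey, but nothing eats it): A.
Count: 1.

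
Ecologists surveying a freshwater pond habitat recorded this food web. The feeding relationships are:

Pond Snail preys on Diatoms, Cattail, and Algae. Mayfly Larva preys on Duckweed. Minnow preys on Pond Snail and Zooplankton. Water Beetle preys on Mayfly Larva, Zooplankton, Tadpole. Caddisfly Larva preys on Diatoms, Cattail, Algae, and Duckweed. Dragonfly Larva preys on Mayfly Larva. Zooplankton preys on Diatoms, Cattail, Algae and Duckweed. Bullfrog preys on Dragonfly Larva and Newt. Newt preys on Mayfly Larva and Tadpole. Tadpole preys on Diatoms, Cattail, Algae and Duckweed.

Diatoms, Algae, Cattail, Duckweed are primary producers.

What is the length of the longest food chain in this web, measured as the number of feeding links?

One longest chain: Duckweed → Mayfly Larva → Dragonfly Larva → Bullfrog.
It has 4 species and 3 links.

3 links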